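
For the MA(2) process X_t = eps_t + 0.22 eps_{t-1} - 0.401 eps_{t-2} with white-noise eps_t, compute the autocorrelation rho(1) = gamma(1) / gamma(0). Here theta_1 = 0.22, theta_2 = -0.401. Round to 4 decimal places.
\rho(1) = 0.1090

For an MA(q) process with theta_0 = 1, the autocovariance is
  gamma(k) = sigma^2 * sum_{i=0..q-k} theta_i * theta_{i+k},
and rho(k) = gamma(k) / gamma(0). Sigma^2 cancels.
  numerator   = (1)*(0.22) + (0.22)*(-0.401) = 0.13178.
  denominator = (1)^2 + (0.22)^2 + (-0.401)^2 = 1.209201.
  rho(1) = 0.13178 / 1.209201 = 0.1090.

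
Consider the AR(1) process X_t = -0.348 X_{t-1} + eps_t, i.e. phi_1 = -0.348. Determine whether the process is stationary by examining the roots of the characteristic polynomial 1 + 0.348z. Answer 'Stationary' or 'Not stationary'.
\text{Stationary}

The AR(p) characteristic polynomial is P(z) = 1 + 0.348z.
Stationarity requires all roots to lie outside the unit circle, i.e. |z| > 1 for every root.
This is linear in z: 1 + (0.348) z = 0  =>  z = -1/(0.348) = -2.873563,  |z| = 2.873563.
Moduli of all roots: 2.8736.
All moduli strictly greater than 1? Yes.
Verdict: Stationary.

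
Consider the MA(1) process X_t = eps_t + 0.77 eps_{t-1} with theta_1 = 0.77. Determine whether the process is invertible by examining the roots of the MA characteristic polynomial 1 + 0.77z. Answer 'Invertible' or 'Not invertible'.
\text{Invertible}

The MA(q) characteristic polynomial is P(z) = 1 + 0.77z.
Invertibility requires all roots to lie outside the unit circle, i.e. |z| > 1 for every root.
This is linear in z: 1 + (0.77) z = 0  =>  z = -1/(0.77) = -1.298701,  |z| = 1.298701.
Moduli of all roots: 1.2987.
All moduli strictly greater than 1? Yes.
Verdict: Invertible.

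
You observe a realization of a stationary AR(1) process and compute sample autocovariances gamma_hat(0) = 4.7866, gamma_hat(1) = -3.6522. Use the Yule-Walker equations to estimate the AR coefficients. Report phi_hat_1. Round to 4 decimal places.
\hat\phi_{1} = -0.7630

The Yule-Walker equations for an AR(p) process read, in matrix form,
  Gamma_p phi = r_p,   with   (Gamma_p)_{ij} = gamma(|i - j|),
                       (r_p)_i = gamma(i),   i,j = 1..p.
Substitute the sample gammas (Toeplitz matrix and right-hand side of size 1):
  Gamma_p = [[4.7866]]
  r_p     = [-3.6522]
With p = 1 this is the single equation gamma(0) phi_1 = gamma(1):
  phi_hat_1 = gamma(1) / gamma(0) = -3.6522 / 4.7866 = -0.7630.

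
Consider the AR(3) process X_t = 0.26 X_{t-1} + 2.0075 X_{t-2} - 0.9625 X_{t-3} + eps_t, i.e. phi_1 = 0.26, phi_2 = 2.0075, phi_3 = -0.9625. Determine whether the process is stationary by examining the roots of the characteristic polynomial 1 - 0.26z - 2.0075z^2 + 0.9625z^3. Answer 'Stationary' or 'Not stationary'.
\text{Not stationary}

The AR(p) characteristic polynomial is P(z) = 1 - 0.26z - 2.0075z^2 + 0.9625z^3.
Stationarity requires all roots to lie outside the unit circle, i.e. |z| > 1 for every root.
Degree 3: look for a simple real root z0 first, then factor out (1 - z/z0) and solve the remaining quadratic.
Testing z0 = 0.8: P(0.8) = 1 + (-0.26)(0.8) + (-2.0075)(0.8)^2 + (0.9625)(0.8)^3
  = 1 + (-0.208) + (-1.2848) + (0.4928) = 0.  So z_0 = 0.8 is a root, |z_0| = 0.8.
Divide out the factor (1 - 1.25 z) = (1 - z/z0) (since 1/z0 = 1.25):
  P(z) = (1 - 1.25 z)(1 + (0.99) z + (-0.77) z^2)
  [check: z-coef 0.99 - (1.25) = -0.26; z^2-coef -0.77 - (1.25)(0.99) = -2.0075; z^3-coef -(1.25)(-0.77) = 0.9625.]
Remaining roots from the quadratic factor 1 + (0.99) z + (-0.77) z^2:
  Set 1 + (0.99) z + (-0.77) z^2 = 0, i.e. a z^2 + b z + c = 0 with a = -0.77, b = 0.99, c = 1.
  Discriminant D = b^2 - 4ac = (0.99)^2 - 4*(-0.77)*1 = 0.9801 - (-3.08) = 4.0601.
  D >= 0, so the roots are real: z = (-b +/- sqrt(D)) / (2a) = (-0.99 +/- 2.014969) / (-1.54).
    z_1 = (-0.99 + 2.014969) / (-1.54) = -0.6656,   |z_1| = 0.6656.
    z_2 = (-0.99 - 2.014969) / (-1.54) = 1.9513,   |z_2| = 1.9513.
Moduli of all roots: 0.8000, 0.6656, 1.9513.
All moduli strictly greater than 1? No.
Verdict: Not stationary.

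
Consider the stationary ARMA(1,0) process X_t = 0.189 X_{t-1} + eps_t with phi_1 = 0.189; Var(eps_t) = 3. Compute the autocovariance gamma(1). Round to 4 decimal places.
\gamma(1) = 0.5880

Multiply the model equation by X_{t-k} and take expectations. With theta_0 = psi_0 = 1 and psi_j the MA(infinity) weights, this gives
  gamma(k) - sum_i phi_i gamma(k-i) = c_k,
  c_k = sigma^2 * sum_{j=k..q} theta_j psi_{j-k}   (c_k = 0 for k > q),
using gamma(-m) = gamma(m).
Pure AR (q = 0): c_0 = sigma^2 = 3, c_k = 0 for k >= 1.
Equations for k = 0 and k = 1 (AR order 1):
  gamma(0) = phi_1 gamma(1) + c_0
  gamma(1) = phi_1 gamma(0) + c_1
Substituting the second into the first: gamma(0) (1 - phi_1^2) = c_0 + phi_1 c_1, so
  gamma(0) = c_0 / (1 - phi_1^2) = 3 / (1 - (0.189)^2) = 3 / 0.964279 = 3.111133.
  gamma(1) = phi_1 gamma(0) = (0.189)(3.111133) = 0.588004.
Therefore gamma(1) = 0.5880 (to 4 decimal places).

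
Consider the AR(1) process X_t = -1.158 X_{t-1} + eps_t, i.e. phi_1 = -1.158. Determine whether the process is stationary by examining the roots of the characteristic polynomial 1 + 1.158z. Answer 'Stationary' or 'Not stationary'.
\text{Not stationary}

The AR(p) characteristic polynomial is P(z) = 1 + 1.158z.
Stationarity requires all roots to lie outside the unit circle, i.e. |z| > 1 for every root.
This is linear in z: 1 + (1.158) z = 0  =>  z = -1/(1.158) = -0.863558,  |z| = 0.863558.
Moduli of all roots: 0.8636.
All moduli strictly greater than 1? No.
Verdict: Not stationary.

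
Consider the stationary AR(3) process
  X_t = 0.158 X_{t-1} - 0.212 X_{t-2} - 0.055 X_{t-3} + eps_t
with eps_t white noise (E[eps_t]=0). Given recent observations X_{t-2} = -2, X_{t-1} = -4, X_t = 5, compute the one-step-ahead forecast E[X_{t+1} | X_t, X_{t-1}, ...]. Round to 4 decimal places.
E[X_{t+1} \mid \mathcal F_t] = 1.7480

For an AR(p) model X_t = c + sum_i phi_i X_{t-i} + eps_t, the
one-step-ahead conditional mean is
  E[X_{t+1} | X_t, ...] = c + sum_i phi_i X_{t+1-i}.
Substitute known values:
  E[X_{t+1} | ...] = (0.158) * (5) + (-0.212) * (-4) + (-0.055) * (-2)
                   = 1.7480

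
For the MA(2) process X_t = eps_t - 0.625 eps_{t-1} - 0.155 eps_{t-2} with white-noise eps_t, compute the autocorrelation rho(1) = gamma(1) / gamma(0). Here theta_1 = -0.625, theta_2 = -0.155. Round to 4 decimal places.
\rho(1) = -0.3733

For an MA(q) process with theta_0 = 1, the autocovariance is
  gamma(k) = sigma^2 * sum_{i=0..q-k} theta_i * theta_{i+k},
and rho(k) = gamma(k) / gamma(0). Sigma^2 cancels.
  numerator   = (1)*(-0.625) + (-0.625)*(-0.155) = -0.528125.
  denominator = (1)^2 + (-0.625)^2 + (-0.155)^2 = 1.41465.
  rho(1) = -0.528125 / 1.41465 = -0.3733.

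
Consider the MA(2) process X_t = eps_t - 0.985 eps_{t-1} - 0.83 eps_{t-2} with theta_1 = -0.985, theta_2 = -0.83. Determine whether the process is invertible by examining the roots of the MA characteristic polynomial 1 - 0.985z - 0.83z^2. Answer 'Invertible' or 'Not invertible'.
\text{Not invertible}

The MA(q) characteristic polynomial is P(z) = 1 - 0.985z - 0.83z^2.
Invertibility requires all roots to lie outside the unit circle, i.e. |z| > 1 for every root.
Set 1 + (-0.985) z + (-0.83) z^2 = 0, i.e. a z^2 + b z + c = 0 with a = -0.83, b = -0.985, c = 1.
Discriminant D = b^2 - 4ac = (-0.985)^2 - 4*(-0.83)*1 = 0.970225 - (-3.32) = 4.290225.
D >= 0, so the roots are real: z = (-b +/- sqrt(D)) / (2a) = (0.985 +/- 2.071286) / (-1.66).
  z_1 = (0.985 + 2.071286) / (-1.66) = -1.8411,   |z_1| = 1.8411.
  z_2 = (0.985 - 2.071286) / (-1.66) = 0.6544,   |z_2| = 0.6544.
Moduli of all roots: 1.8411, 0.6544.
All moduli strictly greater than 1? No.
Verdict: Not invertible.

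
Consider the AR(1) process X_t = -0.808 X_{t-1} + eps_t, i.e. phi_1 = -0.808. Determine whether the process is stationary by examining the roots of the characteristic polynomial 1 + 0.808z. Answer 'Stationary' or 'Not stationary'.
\text{Stationary}

The AR(p) characteristic polynomial is P(z) = 1 + 0.808z.
Stationarity requires all roots to lie outside the unit circle, i.e. |z| > 1 for every root.
This is linear in z: 1 + (0.808) z = 0  =>  z = -1/(0.808) = -1.237624,  |z| = 1.237624.
Moduli of all roots: 1.2376.
All moduli strictly greater than 1? Yes.
Verdict: Stationary.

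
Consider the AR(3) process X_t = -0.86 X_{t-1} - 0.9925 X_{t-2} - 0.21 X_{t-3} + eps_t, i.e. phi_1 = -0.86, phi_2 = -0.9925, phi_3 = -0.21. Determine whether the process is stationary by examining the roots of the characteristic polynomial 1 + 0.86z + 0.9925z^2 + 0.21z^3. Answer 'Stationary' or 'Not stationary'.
\text{Stationary}

The AR(p) characteristic polynomial is P(z) = 1 + 0.86z + 0.9925z^2 + 0.21z^3.
Stationarity requires all roots to lie outside the unit circle, i.e. |z| > 1 for every root.
Degree 3: look for a simple real root z0 first, then factor out (1 - z/z0) and solve the remaining quadratic.
Testing z0 = -4: P(-4) = 1 + (0.86)(-4) + (0.9925)(-4)^2 + (0.21)(-4)^3
  = 1 + (-3.44) + (15.88) + (-13.44) = 0.  So z_0 = -4 is a root, |z_0| = 4.
Divide out the factor (1 + 0.25 z) = (1 - z/z0) (since 1/z0 = -0.25):
  P(z) = (1 + 0.25 z)(1 + (0.61) z + (0.84) z^2)
  [check: z-coef 0.61 - (-0.25) = 0.86; z^2-coef 0.84 - (-0.25)(0.61) = 0.9925; z^3-coef -(-0.25)(0.84) = 0.21.]
Remaining roots from the quadratic factor 1 + (0.61) z + (0.84) z^2:
  Set 1 + (0.61) z + (0.84) z^2 = 0, i.e. a z^2 + b z + c = 0 with a = 0.84, b = 0.61, c = 1.
  Discriminant D = b^2 - 4ac = (0.61)^2 - 4*(0.84)*1 = 0.3721 - (3.36) = -2.9879.
  D < 0, so the roots are the complex-conjugate pair z = (-b +/- i sqrt(-D)) / (2a) = -0.3631 +/- 1.0289i.
  For a conjugate pair |z|^2 = z * conj(z) = (product of roots) = c/a = 1/(0.84) = 1.190476, so |z| = sqrt(1.190476) = 1.0911 for both roots.
Moduli of all roots: 4.0000, 1.0911, 1.0911.
All moduli strictly greater than 1? Yes.
Verdict: Stationary.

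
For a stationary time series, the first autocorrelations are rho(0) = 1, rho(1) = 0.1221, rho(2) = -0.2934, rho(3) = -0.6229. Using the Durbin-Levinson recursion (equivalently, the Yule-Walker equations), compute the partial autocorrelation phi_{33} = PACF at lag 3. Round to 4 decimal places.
\phi_{33} = -0.6051

The PACF at lag k is phi_{kk}, the last component of the solution
to the Yule-Walker system G_k phi = r_k where
  (G_k)_{ij} = rho(|i - j|), (r_k)_i = rho(i), i,j = 1..k.
Equivalently, Durbin-Levinson gives phi_{kk} iteratively:
  phi_{11} = rho(1)
  phi_{kk} = [rho(k) - sum_{j=1..k-1} phi_{k-1,j} rho(k-j)]
            / [1 - sum_{j=1..k-1} phi_{k-1,j} rho(j)],
  phi_{k,j} = phi_{k-1,j} - phi_{kk} phi_{k-1,k-j},  j = 1..k-1.
Step k = 1:
  phi_11 = rho(1) = 0.1221.
Step k = 2:
  phi_22 = [rho(2) - phi_11 rho(1)] / [1 - phi_11 rho(1)] = [-0.2934 - (0.1221)(0.1221)] / [1 - (0.1221)(0.1221)]
         = -0.30830841 / 0.98509159 = -0.312974.
  Update: phi_21 = phi_11 - phi_22 phi_11 = 0.1221 - (-0.312974)(0.1221) = 0.160314.
Step k = 3:
  phi_33 = [rho(3) - phi_21 rho(2) - phi_22 rho(1)] / [1 - phi_21 rho(1) - phi_22 rho(2)]
    numerator   = -0.6229 - (0.160314)(-0.2934) - (-0.312974)(0.1221) = -0.53764965
    denominator = 1 - (0.160314)(0.1221) - (-0.312974)(-0.2934) = 0.88859896
  phi_33 = -0.53764965 / 0.88859896 = -0.6051.
Therefore phi_{33} = -0.6051.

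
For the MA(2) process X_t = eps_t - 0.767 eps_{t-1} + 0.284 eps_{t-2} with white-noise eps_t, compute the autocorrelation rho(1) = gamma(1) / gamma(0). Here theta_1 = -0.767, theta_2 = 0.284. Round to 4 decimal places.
\rho(1) = -0.5901

For an MA(q) process with theta_0 = 1, the autocovariance is
  gamma(k) = sigma^2 * sum_{i=0..q-k} theta_i * theta_{i+k},
and rho(k) = gamma(k) / gamma(0). Sigma^2 cancels.
  numerator   = (1)*(-0.767) + (-0.767)*(0.284) = -0.984828.
  denominator = (1)^2 + (-0.767)^2 + (0.284)^2 = 1.668945.
  rho(1) = -0.984828 / 1.668945 = -0.5901.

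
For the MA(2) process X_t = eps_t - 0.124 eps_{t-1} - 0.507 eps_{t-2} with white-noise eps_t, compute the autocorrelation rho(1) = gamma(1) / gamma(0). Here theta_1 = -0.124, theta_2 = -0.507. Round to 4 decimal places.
\rho(1) = -0.0480

For an MA(q) process with theta_0 = 1, the autocovariance is
  gamma(k) = sigma^2 * sum_{i=0..q-k} theta_i * theta_{i+k},
and rho(k) = gamma(k) / gamma(0). Sigma^2 cancels.
  numerator   = (1)*(-0.124) + (-0.124)*(-0.507) = -0.061132.
  denominator = (1)^2 + (-0.124)^2 + (-0.507)^2 = 1.272425.
  rho(1) = -0.061132 / 1.272425 = -0.0480.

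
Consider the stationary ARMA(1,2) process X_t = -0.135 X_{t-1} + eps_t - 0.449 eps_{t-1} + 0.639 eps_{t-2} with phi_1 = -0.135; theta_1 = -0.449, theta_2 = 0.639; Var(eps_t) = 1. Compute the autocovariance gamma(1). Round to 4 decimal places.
\gamma(1) = -1.0741

Multiply the model equation by X_{t-k} and take expectations. With theta_0 = psi_0 = 1 and psi_j the MA(infinity) weights, this gives
  gamma(k) - sum_i phi_i gamma(k-i) = c_k,
  c_k = sigma^2 * sum_{j=k..q} theta_j psi_{j-k}   (c_k = 0 for k > q),
using gamma(-m) = gamma(m).
psi-weights needed (psi_j = theta_j + sum_i phi_i psi_{j-i}):
  psi_1 = theta_1 + phi_1 = -0.449 + (-0.135) = -0.584
  psi_2 = theta_2 + phi_1 psi_1 = 0.639 + (-0.135)(-0.584) = 0.71784
Right-hand sides:
  c_0 = sigma^2 (1 + theta_1 psi_1 + theta_2 psi_2) = 1 * (1 + (-0.449)(-0.584) + (0.639)(0.71784)) = 1 * 1.720916 = 1.720916
  c_1 = sigma^2 (theta_1 + theta_2 psi_1) = 1 * (-0.449 + (0.639)(-0.584)) = -0.822176
  c_2 = sigma^2 theta_2 = 1 * (0.639) = 0.639
Equations for k = 0 and k = 1 (AR order 1):
  gamma(0) = phi_1 gamma(1) + c_0
  gamma(1) = phi_1 gamma(0) + c_1
Substituting the second into the first: gamma(0) (1 - phi_1^2) = c_0 + phi_1 c_1, so
  gamma(0) = (c_0 + phi_1 c_1) / (1 - phi_1^2) = (1.720916 + (-0.135)(-0.822176)) / (1 - (-0.135)^2) = 1.83191 / 0.981775 = 1.865916.
  gamma(1) = phi_1 gamma(0) + c_1 = (-0.135)(1.865916) + (-0.822176) = -1.074075.
Therefore gamma(1) = -1.0741 (to 4 decimal places).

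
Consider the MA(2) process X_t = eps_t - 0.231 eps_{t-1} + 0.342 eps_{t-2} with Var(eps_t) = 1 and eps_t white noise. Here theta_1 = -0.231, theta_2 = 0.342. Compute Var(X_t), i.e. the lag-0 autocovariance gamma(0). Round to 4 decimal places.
\gamma(0) = 1.1703

For an MA(q) process X_t = eps_t + sum_i theta_i eps_{t-i} with
Var(eps_t) = sigma^2, the variance is
  gamma(0) = sigma^2 * (1 + sum_i theta_i^2).
  sum_i theta_i^2 = (-0.231)^2 + (0.342)^2 = 0.053361 + 0.116964 = 0.170325.
  gamma(0) = 1 * (1 + 0.170325) = 1 * 1.170325 = 1.170325, which rounds to 1.1703.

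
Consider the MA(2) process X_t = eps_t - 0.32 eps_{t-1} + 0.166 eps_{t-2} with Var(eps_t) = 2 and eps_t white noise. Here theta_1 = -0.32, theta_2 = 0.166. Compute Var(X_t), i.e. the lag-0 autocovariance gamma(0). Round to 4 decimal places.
\gamma(0) = 2.2599

For an MA(q) process X_t = eps_t + sum_i theta_i eps_{t-i} with
Var(eps_t) = sigma^2, the variance is
  gamma(0) = sigma^2 * (1 + sum_i theta_i^2).
  sum_i theta_i^2 = (-0.32)^2 + (0.166)^2 = 0.1024 + 0.027556 = 0.129956.
  gamma(0) = 2 * (1 + 0.129956) = 2 * 1.129956 = 2.259912, which rounds to 2.2599.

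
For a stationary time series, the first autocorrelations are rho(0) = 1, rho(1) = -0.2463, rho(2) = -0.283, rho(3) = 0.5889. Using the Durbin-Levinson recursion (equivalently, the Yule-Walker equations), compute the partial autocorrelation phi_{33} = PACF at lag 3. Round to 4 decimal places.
\phi_{33} = 0.4960

The PACF at lag k is phi_{kk}, the last component of the solution
to the Yule-Walker system G_k phi = r_k where
  (G_k)_{ij} = rho(|i - j|), (r_k)_i = rho(i), i,j = 1..k.
Equivalently, Durbin-Levinson gives phi_{kk} iteratively:
  phi_{11} = rho(1)
  phi_{kk} = [rho(k) - sum_{j=1..k-1} phi_{k-1,j} rho(k-j)]
            / [1 - sum_{j=1..k-1} phi_{k-1,j} rho(j)],
  phi_{k,j} = phi_{k-1,j} - phi_{kk} phi_{k-1,k-j},  j = 1..k-1.
Step k = 1:
  phi_11 = rho(1) = -0.2463.
Step k = 2:
  phi_22 = [rho(2) - phi_11 rho(1)] / [1 - phi_11 rho(1)] = [-0.283 - (-0.2463)(-0.2463)] / [1 - (-0.2463)(-0.2463)]
         = -0.34366369 / 0.93933631 = -0.365858.
  Update: phi_21 = phi_11 - phi_22 phi_11 = -0.2463 - (-0.365858)(-0.2463) = -0.336411.
Step k = 3:
  phi_33 = [rho(3) - phi_21 rho(2) - phi_22 rho(1)] / [1 - phi_21 rho(1) - phi_22 rho(2)]
    numerator   = 0.5889 - (-0.336411)(-0.283) - (-0.365858)(-0.2463) = 0.40358492
    denominator = 1 - (-0.336411)(-0.2463) - (-0.365858)(-0.283) = 0.8136042
  phi_33 = 0.40358492 / 0.8136042 = 0.496.
Therefore phi_{33} = 0.4960.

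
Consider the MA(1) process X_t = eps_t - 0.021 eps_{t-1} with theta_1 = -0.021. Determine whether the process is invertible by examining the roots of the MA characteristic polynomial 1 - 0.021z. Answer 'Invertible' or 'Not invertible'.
\text{Invertible}

The MA(q) characteristic polynomial is P(z) = 1 - 0.021z.
Invertibility requires all roots to lie outside the unit circle, i.e. |z| > 1 for every root.
This is linear in z: 1 + (-0.021) z = 0  =>  z = -1/(-0.021) = 47.619048,  |z| = 47.619048.
Moduli of all roots: 47.6190.
All moduli strictly greater than 1? Yes.
Verdict: Invertible.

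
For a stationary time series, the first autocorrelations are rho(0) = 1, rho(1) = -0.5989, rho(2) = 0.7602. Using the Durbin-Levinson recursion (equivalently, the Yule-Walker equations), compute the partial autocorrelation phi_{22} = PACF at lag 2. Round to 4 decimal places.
\phi_{22} = 0.6261

The PACF at lag k is phi_{kk}, the last component of the solution
to the Yule-Walker system G_k phi = r_k where
  (G_k)_{ij} = rho(|i - j|), (r_k)_i = rho(i), i,j = 1..k.
Equivalently, Durbin-Levinson gives phi_{kk} iteratively:
  phi_{11} = rho(1)
  phi_{kk} = [rho(k) - sum_{j=1..k-1} phi_{k-1,j} rho(k-j)]
            / [1 - sum_{j=1..k-1} phi_{k-1,j} rho(j)],
  phi_{k,j} = phi_{k-1,j} - phi_{kk} phi_{k-1,k-j},  j = 1..k-1.
Step k = 1:
  phi_11 = rho(1) = -0.5989.
Step k = 2:
  phi_22 = [rho(2) - phi_11 rho(1)] / [1 - phi_11 rho(1)] = [0.7602 - (-0.5989)(-0.5989)] / [1 - (-0.5989)(-0.5989)]
         = 0.40151879 / 0.64131879 = 0.6261.
Therefore phi_{22} = 0.6261.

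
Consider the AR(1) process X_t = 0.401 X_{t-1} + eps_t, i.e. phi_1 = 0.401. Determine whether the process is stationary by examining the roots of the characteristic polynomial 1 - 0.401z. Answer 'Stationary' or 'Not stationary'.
\text{Stationary}

The AR(p) characteristic polynomial is P(z) = 1 - 0.401z.
Stationarity requires all roots to lie outside the unit circle, i.e. |z| > 1 for every root.
This is linear in z: 1 + (-0.401) z = 0  =>  z = -1/(-0.401) = 2.493766,  |z| = 2.493766.
Moduli of all roots: 2.4938.
All moduli strictly greater than 1? Yes.
Verdict: Stationary.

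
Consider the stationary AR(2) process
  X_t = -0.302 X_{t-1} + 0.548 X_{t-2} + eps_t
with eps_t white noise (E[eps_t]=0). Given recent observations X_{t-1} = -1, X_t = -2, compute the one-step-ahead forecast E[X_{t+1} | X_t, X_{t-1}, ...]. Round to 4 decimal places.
E[X_{t+1} \mid \mathcal F_t] = 0.0560

For an AR(p) model X_t = c + sum_i phi_i X_{t-i} + eps_t, the
one-step-ahead conditional mean is
  E[X_{t+1} | X_t, ...] = c + sum_i phi_i X_{t+1-i}.
Substitute known values:
  E[X_{t+1} | ...] = (-0.302) * (-2) + (0.548) * (-1)
                   = 0.0560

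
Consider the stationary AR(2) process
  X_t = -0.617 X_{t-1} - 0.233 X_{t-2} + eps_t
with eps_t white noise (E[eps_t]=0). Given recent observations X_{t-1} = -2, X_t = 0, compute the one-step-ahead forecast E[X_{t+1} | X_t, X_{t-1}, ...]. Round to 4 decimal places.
E[X_{t+1} \mid \mathcal F_t] = 0.4660

For an AR(p) model X_t = c + sum_i phi_i X_{t-i} + eps_t, the
one-step-ahead conditional mean is
  E[X_{t+1} | X_t, ...] = c + sum_i phi_i X_{t+1-i}.
Substitute known values:
  E[X_{t+1} | ...] = (-0.617) * (0) + (-0.233) * (-2)
                   = 0.4660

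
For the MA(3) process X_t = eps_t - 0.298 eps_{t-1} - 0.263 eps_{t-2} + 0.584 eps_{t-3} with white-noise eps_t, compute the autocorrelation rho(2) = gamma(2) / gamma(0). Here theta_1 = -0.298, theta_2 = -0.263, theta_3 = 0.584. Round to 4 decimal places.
\rho(2) = -0.2915

For an MA(q) process with theta_0 = 1, the autocovariance is
  gamma(k) = sigma^2 * sum_{i=0..q-k} theta_i * theta_{i+k},
and rho(k) = gamma(k) / gamma(0). Sigma^2 cancels.
  numerator   = (1)*(-0.263) + (-0.298)*(0.584) = -0.437032.
  denominator = (1)^2 + (-0.298)^2 + (-0.263)^2 + (0.584)^2 = 1.499029.
  rho(2) = -0.437032 / 1.499029 = -0.2915.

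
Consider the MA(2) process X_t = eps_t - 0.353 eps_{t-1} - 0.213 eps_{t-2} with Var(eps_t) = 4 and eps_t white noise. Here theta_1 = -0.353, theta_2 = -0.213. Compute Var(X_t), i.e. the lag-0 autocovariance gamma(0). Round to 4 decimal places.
\gamma(0) = 4.6799

For an MA(q) process X_t = eps_t + sum_i theta_i eps_{t-i} with
Var(eps_t) = sigma^2, the variance is
  gamma(0) = sigma^2 * (1 + sum_i theta_i^2).
  sum_i theta_i^2 = (-0.353)^2 + (-0.213)^2 = 0.124609 + 0.045369 = 0.169978.
  gamma(0) = 4 * (1 + 0.169978) = 4 * 1.169978 = 4.679912, which rounds to 4.6799.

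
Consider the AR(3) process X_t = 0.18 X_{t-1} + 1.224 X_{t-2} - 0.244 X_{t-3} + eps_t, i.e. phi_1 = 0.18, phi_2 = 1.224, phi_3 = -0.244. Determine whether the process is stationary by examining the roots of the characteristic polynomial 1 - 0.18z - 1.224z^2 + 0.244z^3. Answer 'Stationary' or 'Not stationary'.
\text{Not stationary}

The AR(p) characteristic polynomial is P(z) = 1 - 0.18z - 1.224z^2 + 0.244z^3.
Stationarity requires all roots to lie outside the unit circle, i.e. |z| > 1 for every root.
Degree 3: look for a simple real root z0 first, then factor out (1 - z/z0) and solve the remaining quadratic.
Testing z0 = 5: P(5) = 1 + (-0.18)(5) + (-1.224)(5)^2 + (0.244)(5)^3
  = 1 + (-0.9) + (-30.6) + (30.5) = 0.  So z_0 = 5 is a root, |z_0| = 5.
Divide out the factor (1 - 0.2 z) = (1 - z/z0) (since 1/z0 = 0.2):
  P(z) = (1 - 0.2 z)(1 + (0.02) z + (-1.22) z^2)
  [check: z-coef 0.02 - (0.2) = -0.18; z^2-coef -1.22 - (0.2)(0.02) = -1.224; z^3-coef -(0.2)(-1.22) = 0.244.]
Remaining roots from the quadratic factor 1 + (0.02) z + (-1.22) z^2:
  Set 1 + (0.02) z + (-1.22) z^2 = 0, i.e. a z^2 + b z + c = 0 with a = -1.22, b = 0.02, c = 1.
  Discriminant D = b^2 - 4ac = (0.02)^2 - 4*(-1.22)*1 = 0.0004 - (-4.88) = 4.8804.
  D >= 0, so the roots are real: z = (-b +/- sqrt(D)) / (2a) = (-0.02 +/- 2.209163) / (-2.44).
    z_1 = (-0.02 + 2.209163) / (-2.44) = -0.8972,   |z_1| = 0.8972.
    z_2 = (-0.02 - 2.209163) / (-2.44) = 0.9136,   |z_2| = 0.9136.
Moduli of all roots: 5.0000, 0.8972, 0.9136.
All moduli strictly greater than 1? No.
Verdict: Not stationary.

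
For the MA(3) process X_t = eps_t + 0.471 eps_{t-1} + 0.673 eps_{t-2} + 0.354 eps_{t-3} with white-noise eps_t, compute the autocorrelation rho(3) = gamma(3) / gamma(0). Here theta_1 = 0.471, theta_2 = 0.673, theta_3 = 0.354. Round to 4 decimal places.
\rho(3) = 0.1967

For an MA(q) process with theta_0 = 1, the autocovariance is
  gamma(k) = sigma^2 * sum_{i=0..q-k} theta_i * theta_{i+k},
and rho(k) = gamma(k) / gamma(0). Sigma^2 cancels.
  numerator   = (1)*(0.354) = 0.354.
  denominator = (1)^2 + (0.471)^2 + (0.673)^2 + (0.354)^2 = 1.800086.
  rho(3) = 0.354 / 1.800086 = 0.1967.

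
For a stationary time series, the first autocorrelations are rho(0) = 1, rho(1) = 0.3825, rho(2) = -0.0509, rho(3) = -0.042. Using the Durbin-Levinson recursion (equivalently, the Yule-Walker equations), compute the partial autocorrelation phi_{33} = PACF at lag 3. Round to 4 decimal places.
\phi_{33} = 0.0870

The PACF at lag k is phi_{kk}, the last component of the solution
to the Yule-Walker system G_k phi = r_k where
  (G_k)_{ij} = rho(|i - j|), (r_k)_i = rho(i), i,j = 1..k.
Equivalently, Durbin-Levinson gives phi_{kk} iteratively:
  phi_{11} = rho(1)
  phi_{kk} = [rho(k) - sum_{j=1..k-1} phi_{k-1,j} rho(k-j)]
            / [1 - sum_{j=1..k-1} phi_{k-1,j} rho(j)],
  phi_{k,j} = phi_{k-1,j} - phi_{kk} phi_{k-1,k-j},  j = 1..k-1.
Step k = 1:
  phi_11 = rho(1) = 0.3825.
Step k = 2:
  phi_22 = [rho(2) - phi_11 rho(1)] / [1 - phi_11 rho(1)] = [-0.0509 - (0.3825)(0.3825)] / [1 - (0.3825)(0.3825)]
         = -0.19720625 / 0.85369375 = -0.231004.
  Update: phi_21 = phi_11 - phi_22 phi_11 = 0.3825 - (-0.231004)(0.3825) = 0.470859.
Step k = 3:
  phi_33 = [rho(3) - phi_21 rho(2) - phi_22 rho(1)] / [1 - phi_21 rho(1) - phi_22 rho(2)]
    numerator   = -0.042 - (0.470859)(-0.0509) - (-0.231004)(0.3825) = 0.07032556
    denominator = 1 - (0.470859)(0.3825) - (-0.231004)(-0.0509) = 0.80813841
  phi_33 = 0.07032556 / 0.80813841 = 0.087.
Therefore phi_{33} = 0.0870.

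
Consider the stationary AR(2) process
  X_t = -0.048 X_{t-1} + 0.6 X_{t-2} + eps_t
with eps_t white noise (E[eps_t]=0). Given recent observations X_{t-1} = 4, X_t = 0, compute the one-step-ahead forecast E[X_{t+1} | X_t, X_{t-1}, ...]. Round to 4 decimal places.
E[X_{t+1} \mid \mathcal F_t] = 2.4000

For an AR(p) model X_t = c + sum_i phi_i X_{t-i} + eps_t, the
one-step-ahead conditional mean is
  E[X_{t+1} | X_t, ...] = c + sum_i phi_i X_{t+1-i}.
Substitute known values:
  E[X_{t+1} | ...] = (-0.048) * (0) + (0.6) * (4)
                   = 2.4000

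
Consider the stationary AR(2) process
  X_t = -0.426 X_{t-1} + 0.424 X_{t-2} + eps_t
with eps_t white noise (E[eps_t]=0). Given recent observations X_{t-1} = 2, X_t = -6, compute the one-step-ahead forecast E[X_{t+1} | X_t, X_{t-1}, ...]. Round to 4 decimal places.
E[X_{t+1} \mid \mathcal F_t] = 3.4040

For an AR(p) model X_t = c + sum_i phi_i X_{t-i} + eps_t, the
one-step-ahead conditional mean is
  E[X_{t+1} | X_t, ...] = c + sum_i phi_i X_{t+1-i}.
Substitute known values:
  E[X_{t+1} | ...] = (-0.426) * (-6) + (0.424) * (2)
                   = 3.4040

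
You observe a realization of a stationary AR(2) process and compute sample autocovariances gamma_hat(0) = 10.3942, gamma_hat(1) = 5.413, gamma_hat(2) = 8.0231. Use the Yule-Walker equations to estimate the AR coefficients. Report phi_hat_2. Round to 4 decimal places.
\hat\phi_{2} = 0.6870

The Yule-Walker equations for an AR(p) process read, in matrix form,
  Gamma_p phi = r_p,   with   (Gamma_p)_{ij} = gamma(|i - j|),
                       (r_p)_i = gamma(i),   i,j = 1..p.
Substitute the sample gammas (Toeplitz matrix and right-hand side of size 2):
  Gamma_p = [[10.3942, 5.413], [5.413, 10.3942]]
  r_p     = [5.413, 8.0231]
Written out:
  10.3942 phi_1 + 5.413 phi_2 = 5.413
  5.413 phi_1 + 10.3942 phi_2 = 8.0231
Solve by Cramer's rule:
  det = gamma(0)^2 - gamma(1)^2 = (10.3942)^2 - (5.413)^2 = 108.03939364 - 29.300569 = 78.73882464
  phi_hat_1 = [gamma(1) gamma(0) - gamma(1) gamma(2)] / det = [(5.413)(10.3942) - (5.413)(8.0231)] / 78.73882464 = 12.8347643 / 78.73882464 = 0.163
  phi_hat_2 = [gamma(0) gamma(2) - gamma(1)^2] / det = [(10.3942)(8.0231) - (5.413)^2] / 78.73882464 = 54.09313702 / 78.73882464 = 0.687
So phi_hat = [0.1630, 0.6870].
Therefore phi_hat_2 = 0.6870.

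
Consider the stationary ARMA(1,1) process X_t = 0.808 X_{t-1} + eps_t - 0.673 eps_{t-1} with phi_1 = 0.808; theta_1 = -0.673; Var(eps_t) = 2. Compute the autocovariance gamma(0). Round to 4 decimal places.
\gamma(0) = 2.1050

Multiply the model equation by X_{t-k} and take expectations. With theta_0 = psi_0 = 1 and psi_j the MA(infinity) weights, this gives
  gamma(k) - sum_i phi_i gamma(k-i) = c_k,
  c_k = sigma^2 * sum_{j=k..q} theta_j psi_{j-k}   (c_k = 0 for k > q),
using gamma(-m) = gamma(m).
psi-weights needed (psi_j = theta_j + sum_i phi_i psi_{j-i}):
  psi_1 = theta_1 + phi_1 = -0.673 + (0.808) = 0.135
Right-hand sides:
  c_0 = sigma^2 (1 + theta_1 psi_1) = 2 * (1 + (-0.673)(0.135)) = 2 * 0.909145 = 1.81829
  c_1 = sigma^2 theta_1 = 2 * (-0.673) = -1.346
  c_2 = 0
Equations for k = 0 and k = 1 (AR order 1):
  gamma(0) = phi_1 gamma(1) + c_0
  gamma(1) = phi_1 gamma(0) + c_1
Substituting the second into the first: gamma(0) (1 - phi_1^2) = c_0 + phi_1 c_1, so
  gamma(0) = (c_0 + phi_1 c_1) / (1 - phi_1^2) = (1.81829 + (0.808)(-1.346)) / (1 - (0.808)^2) = 0.730722 / 0.347136 = 2.105002.
Therefore gamma(0) = 2.1050 (to 4 decimal places).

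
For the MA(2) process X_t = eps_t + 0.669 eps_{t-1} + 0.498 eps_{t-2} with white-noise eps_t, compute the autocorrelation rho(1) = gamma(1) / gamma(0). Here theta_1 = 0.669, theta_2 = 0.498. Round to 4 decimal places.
\rho(1) = 0.5910

For an MA(q) process with theta_0 = 1, the autocovariance is
  gamma(k) = sigma^2 * sum_{i=0..q-k} theta_i * theta_{i+k},
and rho(k) = gamma(k) / gamma(0). Sigma^2 cancels.
  numerator   = (1)*(0.669) + (0.669)*(0.498) = 1.002162.
  denominator = (1)^2 + (0.669)^2 + (0.498)^2 = 1.695565.
  rho(1) = 1.002162 / 1.695565 = 0.5910.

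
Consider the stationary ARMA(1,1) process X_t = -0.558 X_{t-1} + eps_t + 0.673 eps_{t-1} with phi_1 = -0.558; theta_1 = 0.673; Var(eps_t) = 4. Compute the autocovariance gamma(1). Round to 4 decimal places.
\gamma(1) = 0.4171

Multiply the model equation by X_{t-k} and take expectations. With theta_0 = psi_0 = 1 and psi_j the MA(infinity) weights, this gives
  gamma(k) - sum_i phi_i gamma(k-i) = c_k,
  c_k = sigma^2 * sum_{j=k..q} theta_j psi_{j-k}   (c_k = 0 for k > q),
using gamma(-m) = gamma(m).
psi-weights needed (psi_j = theta_j + sum_i phi_i psi_{j-i}):
  psi_1 = theta_1 + phi_1 = 0.673 + (-0.558) = 0.115
Right-hand sides:
  c_0 = sigma^2 (1 + theta_1 psi_1) = 4 * (1 + (0.673)(0.115)) = 4 * 1.077395 = 4.30958
  c_1 = sigma^2 theta_1 = 4 * (0.673) = 2.692
  c_2 = 0
Equations for k = 0 and k = 1 (AR order 1):
  gamma(0) = phi_1 gamma(1) + c_0
  gamma(1) = phi_1 gamma(0) + c_1
Substituting the second into the first: gamma(0) (1 - phi_1^2) = c_0 + phi_1 c_1, so
  gamma(0) = (c_0 + phi_1 c_1) / (1 - phi_1^2) = (4.30958 + (-0.558)(2.692)) / (1 - (-0.558)^2) = 2.807444 / 0.688636 = 4.076819.
  gamma(1) = phi_1 gamma(0) + c_1 = (-0.558)(4.076819) + (2.692) = 0.417135.
Therefore gamma(1) = 0.4171 (to 4 decimal places).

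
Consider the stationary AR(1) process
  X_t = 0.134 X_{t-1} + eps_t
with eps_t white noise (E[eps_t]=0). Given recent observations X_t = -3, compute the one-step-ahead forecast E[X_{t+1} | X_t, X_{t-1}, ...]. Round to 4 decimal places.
E[X_{t+1} \mid \mathcal F_t] = -0.4020

For an AR(p) model X_t = c + sum_i phi_i X_{t-i} + eps_t, the
one-step-ahead conditional mean is
  E[X_{t+1} | X_t, ...] = c + sum_i phi_i X_{t+1-i}.
Substitute known values:
  E[X_{t+1} | ...] = (0.134) * (-3)
                   = -0.4020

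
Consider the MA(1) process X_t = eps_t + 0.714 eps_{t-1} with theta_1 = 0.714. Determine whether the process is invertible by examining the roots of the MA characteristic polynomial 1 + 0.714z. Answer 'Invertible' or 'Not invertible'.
\text{Invertible}

The MA(q) characteristic polynomial is P(z) = 1 + 0.714z.
Invertibility requires all roots to lie outside the unit circle, i.e. |z| > 1 for every root.
This is linear in z: 1 + (0.714) z = 0  =>  z = -1/(0.714) = -1.40056,  |z| = 1.40056.
Moduli of all roots: 1.4006.
All moduli strictly greater than 1? Yes.
Verdict: Invertible.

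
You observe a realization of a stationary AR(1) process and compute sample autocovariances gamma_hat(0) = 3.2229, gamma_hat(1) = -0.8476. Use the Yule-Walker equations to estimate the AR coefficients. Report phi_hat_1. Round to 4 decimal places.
\hat\phi_{1} = -0.2630

The Yule-Walker equations for an AR(p) process read, in matrix form,
  Gamma_p phi = r_p,   with   (Gamma_p)_{ij} = gamma(|i - j|),
                       (r_p)_i = gamma(i),   i,j = 1..p.
Substitute the sample gammas (Toeplitz matrix and right-hand side of size 1):
  Gamma_p = [[3.2229]]
  r_p     = [-0.8476]
With p = 1 this is the single equation gamma(0) phi_1 = gamma(1):
  phi_hat_1 = gamma(1) / gamma(0) = -0.8476 / 3.2229 = -0.2630.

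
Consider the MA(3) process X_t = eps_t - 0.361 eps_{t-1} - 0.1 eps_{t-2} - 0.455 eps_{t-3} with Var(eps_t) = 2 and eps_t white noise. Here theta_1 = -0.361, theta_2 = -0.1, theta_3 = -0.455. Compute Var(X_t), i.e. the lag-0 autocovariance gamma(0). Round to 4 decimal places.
\gamma(0) = 2.6947

For an MA(q) process X_t = eps_t + sum_i theta_i eps_{t-i} with
Var(eps_t) = sigma^2, the variance is
  gamma(0) = sigma^2 * (1 + sum_i theta_i^2).
  sum_i theta_i^2 = (-0.361)^2 + (-0.1)^2 + (-0.455)^2 = 0.130321 + 0.01 + 0.207025 = 0.347346.
  gamma(0) = 2 * (1 + 0.347346) = 2 * 1.347346 = 2.694692, which rounds to 2.6947.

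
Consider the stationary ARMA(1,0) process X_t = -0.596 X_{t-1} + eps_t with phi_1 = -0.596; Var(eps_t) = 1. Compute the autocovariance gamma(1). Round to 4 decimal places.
\gamma(1) = -0.9243

Multiply the model equation by X_{t-k} and take expectations. With theta_0 = psi_0 = 1 and psi_j the MA(infinity) weights, this gives
  gamma(k) - sum_i phi_i gamma(k-i) = c_k,
  c_k = sigma^2 * sum_{j=k..q} theta_j psi_{j-k}   (c_k = 0 for k > q),
using gamma(-m) = gamma(m).
Pure AR (q = 0): c_0 = sigma^2 = 1, c_k = 0 for k >= 1.
Equations for k = 0 and k = 1 (AR order 1):
  gamma(0) = phi_1 gamma(1) + c_0
  gamma(1) = phi_1 gamma(0) + c_1
Substituting the second into the first: gamma(0) (1 - phi_1^2) = c_0 + phi_1 c_1, so
  gamma(0) = c_0 / (1 - phi_1^2) = 1 / (1 - (-0.596)^2) = 1 / 0.644784 = 1.550907.
  gamma(1) = phi_1 gamma(0) = (-0.596)(1.550907) = -0.924341.
Therefore gamma(1) = -0.9243 (to 4 decimal places).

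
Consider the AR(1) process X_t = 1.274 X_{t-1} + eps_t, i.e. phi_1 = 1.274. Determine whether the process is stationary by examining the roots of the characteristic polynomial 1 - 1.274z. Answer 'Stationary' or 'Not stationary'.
\text{Not stationary}

The AR(p) characteristic polynomial is P(z) = 1 - 1.274z.
Stationarity requires all roots to lie outside the unit circle, i.e. |z| > 1 for every root.
This is linear in z: 1 + (-1.274) z = 0  =>  z = -1/(-1.274) = 0.784929,  |z| = 0.784929.
Moduli of all roots: 0.7849.
All moduli strictly greater than 1? No.
Verdict: Not stationary.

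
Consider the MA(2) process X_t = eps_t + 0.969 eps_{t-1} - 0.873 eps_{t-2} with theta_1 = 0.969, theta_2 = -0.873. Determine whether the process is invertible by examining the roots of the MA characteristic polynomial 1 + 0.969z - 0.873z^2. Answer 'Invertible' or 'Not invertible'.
\text{Not invertible}

The MA(q) characteristic polynomial is P(z) = 1 + 0.969z - 0.873z^2.
Invertibility requires all roots to lie outside the unit circle, i.e. |z| > 1 for every root.
Set 1 + (0.969) z + (-0.873) z^2 = 0, i.e. a z^2 + b z + c = 0 with a = -0.873, b = 0.969, c = 1.
Discriminant D = b^2 - 4ac = (0.969)^2 - 4*(-0.873)*1 = 0.938961 - (-3.492) = 4.430961.
D >= 0, so the roots are real: z = (-b +/- sqrt(D)) / (2a) = (-0.969 +/- 2.104985) / (-1.746).
  z_1 = (-0.969 + 2.104985) / (-1.746) = -0.6506,   |z_1| = 0.6506.
  z_2 = (-0.969 - 2.104985) / (-1.746) = 1.7606,   |z_2| = 1.7606.
Moduli of all roots: 0.6506, 1.7606.
All moduli strictly greater than 1? No.
Verdict: Not invertible.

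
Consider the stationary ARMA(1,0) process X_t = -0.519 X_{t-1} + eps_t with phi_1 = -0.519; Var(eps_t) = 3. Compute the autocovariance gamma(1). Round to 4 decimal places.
\gamma(1) = -2.1310

Multiply the model equation by X_{t-k} and take expectations. With theta_0 = psi_0 = 1 and psi_j the MA(infinity) weights, this gives
  gamma(k) - sum_i phi_i gamma(k-i) = c_k,
  c_k = sigma^2 * sum_{j=k..q} theta_j psi_{j-k}   (c_k = 0 for k > q),
using gamma(-m) = gamma(m).
Pure AR (q = 0): c_0 = sigma^2 = 3, c_k = 0 for k >= 1.
Equations for k = 0 and k = 1 (AR order 1):
  gamma(0) = phi_1 gamma(1) + c_0
  gamma(1) = phi_1 gamma(0) + c_1
Substituting the second into the first: gamma(0) (1 - phi_1^2) = c_0 + phi_1 c_1, so
  gamma(0) = c_0 / (1 - phi_1^2) = 3 / (1 - (-0.519)^2) = 3 / 0.730639 = 4.105995.
  gamma(1) = phi_1 gamma(0) = (-0.519)(4.105995) = -2.131011.
Therefore gamma(1) = -2.1310 (to 4 decimal places).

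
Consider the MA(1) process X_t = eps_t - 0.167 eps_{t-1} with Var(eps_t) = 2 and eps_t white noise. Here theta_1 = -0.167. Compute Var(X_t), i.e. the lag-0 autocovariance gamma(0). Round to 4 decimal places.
\gamma(0) = 2.0558

For an MA(q) process X_t = eps_t + sum_i theta_i eps_{t-i} with
Var(eps_t) = sigma^2, the variance is
  gamma(0) = sigma^2 * (1 + sum_i theta_i^2).
  sum_i theta_i^2 = (-0.167)^2 = 0.027889.
  gamma(0) = 2 * (1 + 0.027889) = 2 * 1.027889 = 2.055778, which rounds to 2.0558.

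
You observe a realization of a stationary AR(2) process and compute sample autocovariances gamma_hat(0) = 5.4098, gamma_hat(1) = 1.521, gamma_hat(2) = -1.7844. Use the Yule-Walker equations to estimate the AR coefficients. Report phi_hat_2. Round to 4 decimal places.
\hat\phi_{2} = -0.4440

The Yule-Walker equations for an AR(p) process read, in matrix form,
  Gamma_p phi = r_p,   with   (Gamma_p)_{ij} = gamma(|i - j|),
                       (r_p)_i = gamma(i),   i,j = 1..p.
Substitute the sample gammas (Toeplitz matrix and right-hand side of size 2):
  Gamma_p = [[5.4098, 1.521], [1.521, 5.4098]]
  r_p     = [1.521, -1.7844]
Written out:
  5.4098 phi_1 + 1.521 phi_2 = 1.521
  1.521 phi_1 + 5.4098 phi_2 = -1.7844
Solve by Cramer's rule:
  det = gamma(0)^2 - gamma(1)^2 = (5.4098)^2 - (1.521)^2 = 29.26593604 - 2.313441 = 26.95249504
  phi_hat_1 = [gamma(1) gamma(0) - gamma(1) gamma(2)] / det = [(1.521)(5.4098) - (1.521)(-1.7844)] / 26.95249504 = 10.9423782 / 26.95249504 = 0.406
  phi_hat_2 = [gamma(0) gamma(2) - gamma(1)^2] / det = [(5.4098)(-1.7844) - (1.521)^2] / 26.95249504 = -11.96668812 / 26.95249504 = -0.444
So phi_hat = [0.4060, -0.4440].
Therefore phi_hat_2 = -0.4440.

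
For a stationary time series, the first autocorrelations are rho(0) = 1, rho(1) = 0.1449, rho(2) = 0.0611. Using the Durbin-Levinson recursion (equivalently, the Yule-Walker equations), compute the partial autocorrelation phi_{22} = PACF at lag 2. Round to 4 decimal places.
\phi_{22} = 0.0410

The PACF at lag k is phi_{kk}, the last component of the solution
to the Yule-Walker system G_k phi = r_k where
  (G_k)_{ij} = rho(|i - j|), (r_k)_i = rho(i), i,j = 1..k.
Equivalently, Durbin-Levinson gives phi_{kk} iteratively:
  phi_{11} = rho(1)
  phi_{kk} = [rho(k) - sum_{j=1..k-1} phi_{k-1,j} rho(k-j)]
            / [1 - sum_{j=1..k-1} phi_{k-1,j} rho(j)],
  phi_{k,j} = phi_{k-1,j} - phi_{kk} phi_{k-1,k-j},  j = 1..k-1.
Step k = 1:
  phi_11 = rho(1) = 0.1449.
Step k = 2:
  phi_22 = [rho(2) - phi_11 rho(1)] / [1 - phi_11 rho(1)] = [0.0611 - (0.1449)(0.1449)] / [1 - (0.1449)(0.1449)]
         = 0.04010399 / 0.97900399 = 0.041.
Therefore phi_{22} = 0.0410.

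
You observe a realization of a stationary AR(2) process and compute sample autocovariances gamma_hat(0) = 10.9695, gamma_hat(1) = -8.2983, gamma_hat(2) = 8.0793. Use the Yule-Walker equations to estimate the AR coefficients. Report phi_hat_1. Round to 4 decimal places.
\hat\phi_{1} = -0.4660

The Yule-Walker equations for an AR(p) process read, in matrix form,
  Gamma_p phi = r_p,   with   (Gamma_p)_{ij} = gamma(|i - j|),
                       (r_p)_i = gamma(i),   i,j = 1..p.
Substitute the sample gammas (Toeplitz matrix and right-hand side of size 2):
  Gamma_p = [[10.9695, -8.2983], [-8.2983, 10.9695]]
  r_p     = [-8.2983, 8.0793]
Written out:
  10.9695 phi_1 - 8.2983 phi_2 = -8.2983
  -8.2983 phi_1 + 10.9695 phi_2 = 8.0793
Solve by Cramer's rule:
  det = gamma(0)^2 - gamma(1)^2 = (10.9695)^2 - (-8.2983)^2 = 120.32993025 - 68.86178289 = 51.46814736
  phi_hat_1 = [gamma(1) gamma(0) - gamma(1) gamma(2)] / det = [(-8.2983)(10.9695) - (-8.2983)(8.0793)] / 51.46814736 = -23.98374666 / 51.46814736 = -0.466
  phi_hat_2 = [gamma(0) gamma(2) - gamma(1)^2] / det = [(10.9695)(8.0793) - (-8.2983)^2] / 51.46814736 = 19.76409846 / 51.46814736 = 0.384
So phi_hat = [-0.4660, 0.3840].
Therefore phi_hat_1 = -0.4660.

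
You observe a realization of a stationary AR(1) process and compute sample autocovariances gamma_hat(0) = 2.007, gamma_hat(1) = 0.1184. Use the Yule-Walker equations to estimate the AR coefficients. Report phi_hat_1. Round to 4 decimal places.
\hat\phi_{1} = 0.0590

The Yule-Walker equations for an AR(p) process read, in matrix form,
  Gamma_p phi = r_p,   with   (Gamma_p)_{ij} = gamma(|i - j|),
                       (r_p)_i = gamma(i),   i,j = 1..p.
Substitute the sample gammas (Toeplitz matrix and right-hand side of size 1):
  Gamma_p = [[2.007]]
  r_p     = [0.1184]
With p = 1 this is the single equation gamma(0) phi_1 = gamma(1):
  phi_hat_1 = gamma(1) / gamma(0) = 0.1184 / 2.007 = 0.0590.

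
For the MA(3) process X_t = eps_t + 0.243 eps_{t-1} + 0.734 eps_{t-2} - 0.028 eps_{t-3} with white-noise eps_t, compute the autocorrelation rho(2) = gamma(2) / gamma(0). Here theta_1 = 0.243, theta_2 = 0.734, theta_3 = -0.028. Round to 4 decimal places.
\rho(2) = 0.4549

For an MA(q) process with theta_0 = 1, the autocovariance is
  gamma(k) = sigma^2 * sum_{i=0..q-k} theta_i * theta_{i+k},
and rho(k) = gamma(k) / gamma(0). Sigma^2 cancels.
  numerator   = (1)*(0.734) + (0.243)*(-0.028) = 0.727196.
  denominator = (1)^2 + (0.243)^2 + (0.734)^2 + (-0.028)^2 = 1.598589.
  rho(2) = 0.727196 / 1.598589 = 0.4549.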